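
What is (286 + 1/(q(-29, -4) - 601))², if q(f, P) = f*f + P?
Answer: 4555845009/55696 ≈ 81798.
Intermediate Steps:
q(f, P) = P + f² (q(f, P) = f² + P = P + f²)
(286 + 1/(q(-29, -4) - 601))² = (286 + 1/((-4 + (-29)²) - 601))² = (286 + 1/((-4 + 841) - 601))² = (286 + 1/(837 - 601))² = (286 + 1/236)² = (67497/236)² = 4555845009/55696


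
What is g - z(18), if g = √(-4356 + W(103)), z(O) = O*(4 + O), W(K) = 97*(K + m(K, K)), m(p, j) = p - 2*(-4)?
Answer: -396 + √16402 ≈ -267.93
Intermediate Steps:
m(p, j) = 8 + p (m(p, j) = p + 8 = 8 + p)
W(K) = 776 + 194*K (W(K) = 97*(K + (8 + K)) = 97*(8 + 2*K) = 776 + 194*K)
g = √16402 (g = √(-4356 + (776 + 194*103)) = √(-4356 + (776 + 19982)) = √(-4356 + 20758) = √16402 ≈ 128.07)
g - z(18) = √16402 - 18*(4 + 18) = √16402 - 18*22 = √16402 - 1*396 = √16402 - 396 = -396 + √16402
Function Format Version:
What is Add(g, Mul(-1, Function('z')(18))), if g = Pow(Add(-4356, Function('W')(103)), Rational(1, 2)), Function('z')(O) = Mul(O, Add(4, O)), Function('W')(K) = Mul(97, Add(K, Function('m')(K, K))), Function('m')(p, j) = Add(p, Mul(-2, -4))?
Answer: Add(-396, Pow(16402, Rational(1, 2))) ≈ -267.93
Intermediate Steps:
Function('m')(p, j) = Add(8, p) (Function('m')(p, j) = Add(p, 8) = Add(8, p))
Function('W')(K) = Add(776, Mul(194, K)) (Function('W')(K) = Mul(97, Add(K, Add(8, K))) = Mul(97, Add(8, Mul(2, K))) = Add(776, Mul(194, K)))
g = Pow(16402, Rational(1, 2)) (g = Pow(Add(-4356, Add(776, Mul(194, 103))), Rational(1, 2)) = Pow(Add(-4356, Add(776, 19982)), Rational(1, 2)) = Pow(Add(-4356, 20758), Rational(1, 2)) = Pow(16402, Rational(1, 2)) ≈ 128.07)
Add(g, Mul(-1, Function('z')(18))) = Add(Pow(16402, Rational(1, 2)), Mul(-1, Mul(18, Add(4, 18)))) = Add(Pow(16402, Rational(1, 2)), Mul(-1, Mul(18, 22))) = Add(Pow(16402, Rational(1, 2)), Mul(-1, 396)) = Add(Pow(16402, Rational(1, 2)), -396) = Add(-396, Pow(16402, Rational(1, 2)))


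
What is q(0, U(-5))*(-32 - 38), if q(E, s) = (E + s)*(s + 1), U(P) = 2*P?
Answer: -6300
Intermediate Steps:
q(E, s) = (1 + s)*(E + s) (q(E, s) = (E + s)*(1 + s) = (1 + s)*(E + s))
q(0, U(-5))*(-32 - 38) = (0 + 2*(-5) + (2*(-5))**2 + 0*(2*(-5)))*(-32 - 38) = (0 - 10 + (-10)**2 + 0*(-10))*(-70) = (0 - 10 + 100 + 0)*(-70) = 90*(-70) = -6300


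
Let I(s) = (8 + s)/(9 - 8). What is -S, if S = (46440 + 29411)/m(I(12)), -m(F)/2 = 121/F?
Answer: 758510/121 ≈ 6268.7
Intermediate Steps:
I(s) = 8 + s (I(s) = (8 + s)/1 = (8 + s)*1 = 8 + s)
m(F) = -242/F
S = -758510/121 (S = (46440 + 29411)/((-242/(8 + 12))) = 75851/((-242/20)) = 75851/((-242*1/20)) = 75851/(-121/10) = 75851*(-10/121) = -758510/121 ≈ -6268.7)
-S = -1*(-758510/121) = 758510/121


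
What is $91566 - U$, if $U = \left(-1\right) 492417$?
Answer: $583983$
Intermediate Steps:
$U = -492417$
$91566 - U = 91566 - -492417 = 91566 + 492417 = 583983$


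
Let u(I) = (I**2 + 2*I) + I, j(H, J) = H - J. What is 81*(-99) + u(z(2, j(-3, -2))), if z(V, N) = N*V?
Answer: -8021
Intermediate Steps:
u(I) = I**2 + 3*I
81*(-99) + u(z(2, j(-3, -2))) = 81*(-99) + ((-3 - 1*(-2))*2)*(3 + (-3 - 1*(-2))*2) = -8019 + ((-3 + 2)*2)*(3 + (-3 + 2)*2) = -8019 + (-1*2)*(3 - 1*2) = -8019 - 2*(3 - 2) = -8019 - 2*1 = -8019 - 2 = -8021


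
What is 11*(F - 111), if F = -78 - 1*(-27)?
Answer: -1782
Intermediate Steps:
F = -51 (F = -78 + 27 = -51)
11*(F - 111) = 11*(-51 - 111) = 11*(-162) = -1782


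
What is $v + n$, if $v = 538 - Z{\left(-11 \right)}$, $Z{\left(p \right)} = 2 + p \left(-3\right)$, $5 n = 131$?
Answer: $\frac{2646}{5} \approx 529.2$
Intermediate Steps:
$n = \frac{131}{5}$ ($n = \frac{1}{5} \cdot 131 = \frac{131}{5} \approx 26.2$)
$Z{\left(p \right)} = 2 - 3 p$
$v = 503$ ($v = 538 - \left(2 - -33\right) = 538 - \left(2 + 33\right) = 538 - 35 = 503$)
$v + n = 503 + \frac{131}{5} = \frac{2646}{5}$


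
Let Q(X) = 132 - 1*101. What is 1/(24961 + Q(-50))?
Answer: 1/24992 ≈ 4.0013e-5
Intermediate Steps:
Q(X) = 31 (Q(X) = 132 - 101 = 31)
1/(24961 + Q(-50)) = 1/(24961 + 31) = 1/24992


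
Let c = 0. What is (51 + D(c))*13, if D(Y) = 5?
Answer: 728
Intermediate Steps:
(51 + D(c))*13 = (51 + 5)*13 = 56*13 = 728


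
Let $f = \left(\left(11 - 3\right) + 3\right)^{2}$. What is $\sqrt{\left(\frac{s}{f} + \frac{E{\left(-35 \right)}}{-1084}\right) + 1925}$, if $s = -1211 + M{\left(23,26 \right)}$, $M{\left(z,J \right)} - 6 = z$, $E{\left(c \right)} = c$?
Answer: $\frac{\sqrt{68078898337}}{5962} \approx 43.764$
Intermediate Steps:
$M{\left(z,J \right)} = 6 + z$
$f = 121$ ($f = \left(8 + 3\right)^{2} = 11^{2} = 121$)
$s = -1182$ ($s = -1211 + \left(6 + 23\right) = -1211 + 29 = -1182$)
$\sqrt{\left(\frac{s}{f} + \frac{E{\left(-35 \right)}}{-1084}\right) + 1925} = \sqrt{\left(- \frac{1182}{121} - \frac{35}{-1084}\right) + 1925} = \sqrt{\left(\left(-1182\right) \frac{1}{121} - - \frac{35}{1084}\right) + 1925} = \sqrt{\left(- \frac{1182}{121} + \frac{35}{1084}\right) + 1925} = \sqrt{- \frac{1277053}{131164} + 1925} = \sqrt{\frac{251213647}{131164}} = \frac{\sqrt{68078898337}}{5962}$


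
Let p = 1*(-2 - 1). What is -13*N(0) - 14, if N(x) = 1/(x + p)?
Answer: -29/3 ≈ -9.6667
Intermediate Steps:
p = -3 (p = 1*(-3) = -3)
N(x) = 1/(-3 + x) (N(x) = 1/(x - 3) = 1/(-3 + x))
-13*N(0) - 14 = -13/(-3 + 0) - 14 = -13/(-3) - 14 = -13*(-1/3) - 14 = 13/3 - 14 = -29/3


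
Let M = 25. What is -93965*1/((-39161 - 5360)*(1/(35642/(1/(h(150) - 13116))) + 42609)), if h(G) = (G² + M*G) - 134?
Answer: 43538306890000/878965179177038521 ≈ 4.9534e-5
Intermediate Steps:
h(G) = -134 + G² + 25*G (h(G) = (G² + 25*G) - 134 = -134 + G² + 25*G)
-93965*1/((-39161 - 5360)*(1/(35642/(1/(h(150) - 13116))) + 42609)) = -93965*1/((-39161 - 5360)*(1/(35642/(1/((-134 + 150² + 25*150) - 13116))) + 42609)) = -93965*(-1/(44521*(1/(35642/(1/((-134 + 22500 + 3750) - 13116))) + 42609))) = -93965*(-1/(44521*(1/(35642/(1/(26116 - 13116))) + 42609))) = -93965*(-1/(44521*(1/(35642/(1/13000)) + 42609))) = -93965*(-1/(44521*(1/(35642*13000) + 42609))) = -93965*(-1/(44521*(1/463346000 + 42609))) = -93965/((19742709714001/463346000)*(-44521)) = -93965/(-878965179177038521/463346000) = -93965*(-463346000/878965179177038521) = 43538306890000/878965179177038521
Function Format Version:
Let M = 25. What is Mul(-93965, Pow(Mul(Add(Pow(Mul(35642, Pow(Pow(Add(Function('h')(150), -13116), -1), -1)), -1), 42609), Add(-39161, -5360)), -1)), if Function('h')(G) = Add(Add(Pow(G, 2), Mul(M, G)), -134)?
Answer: Rational(43538306890000, 878965179177038521) ≈ 4.9534e-5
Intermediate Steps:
Function('h')(G) = Add(-134, Pow(G, 2), Mul(25, G)) (Function('h')(G) = Add(Add(Pow(G, 2), Mul(25, G)), -134) = Add(-134, Pow(G, 2), Mul(25, G)))
Mul(-93965, Pow(Mul(Add(Pow(Mul(35642, Pow(Pow(Add(Function('h')(150), -13116), -1), -1)), -1), 42609), Add(-39161, -5360)), -1)) = Mul(-93965, Pow(Mul(Add(Pow(Mul(35642, Pow(Pow(Add(Add(-134, Pow(150, 2), Mul(25, 150)), -13116), -1), -1)), -1), 42609), Add(-39161, -5360)), -1)) = Mul(-93965, Pow(Mul(Add(Pow(Mul(35642, Pow(Pow(Add(Add(-134, 22500, 3750), -13116), -1), -1)), -1), 42609), -44521), -1)) = Mul(-93965, Pow(Mul(Add(Pow(Mul(35642, Pow(Pow(Add(26116, -13116), -1), -1)), -1), 42609), -44521), -1)) = Mul(-93965, Pow(Mul(Add(Pow(Mul(35642, Pow(Pow(13000, -1), -1)), -1), 42609), -44521), -1)) = Mul(-93965, Pow(Mul(Add(Pow(Mul(35642, Pow(Rational(1, 13000), -1)), -1), 42609), -44521), -1)) = Mul(-93965, Pow(Mul(Add(Pow(Mul(35642, 13000), -1), 42609), -44521), -1)) = Mul(-93965, Pow(Mul(Add(Pow(463346000, -1), 42609), -44521), -1)) = Mul(-93965, Pow(Mul(Add(Rational(1, 463346000), 42609), -44521), -1)) = Mul(-93965, Pow(Mul(Rational(19742709714001, 463346000), -44521), -1)) = Mul(-93965, Pow(Rational(-878965179177038521, 463346000), -1)) = Mul(-93965, Rational(-463346000, 878965179177038521)) = Rational(43538306890000, 878965179177038521)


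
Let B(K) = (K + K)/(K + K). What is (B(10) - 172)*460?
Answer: -78660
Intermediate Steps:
B(K) = 1 (B(K) = (2*K)/((2*K)) = (2*K)*(1/(2*K)) = 1)
(B(10) - 172)*460 = (1 - 172)*460 = -171*460 = -78660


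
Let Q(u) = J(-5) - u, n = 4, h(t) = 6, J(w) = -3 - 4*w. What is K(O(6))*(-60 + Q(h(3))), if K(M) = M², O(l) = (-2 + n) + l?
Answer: -3136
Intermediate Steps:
Q(u) = 17 - u (Q(u) = (-3 - 4*(-5)) - u = (-3 + 20) - u = 17 - u)
O(l) = 2 + l (O(l) = (-2 + 4) + l = 2 + l)
K(O(6))*(-60 + Q(h(3))) = (2 + 6)²*(-60 + (17 - 1*6)) = 8²*(-60 + (17 - 6)) = 64*(-60 + 11) = 64*(-49) = -3136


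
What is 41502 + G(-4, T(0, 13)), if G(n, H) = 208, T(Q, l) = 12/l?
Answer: 41710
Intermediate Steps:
41502 + G(-4, T(0, 13)) = 41502 + 208 = 41710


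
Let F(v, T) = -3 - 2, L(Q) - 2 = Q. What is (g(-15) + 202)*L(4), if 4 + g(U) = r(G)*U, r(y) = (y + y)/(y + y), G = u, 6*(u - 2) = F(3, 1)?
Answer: 1098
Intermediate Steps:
L(Q) = 2 + Q
F(v, T) = -5
u = 7/6 (u = 2 + (⅙)*(-5) = 2 - ⅚ = 7/6 ≈ 1.1667)
G = 7/6 ≈ 1.1667
r(y) = 1 (r(y) = (2*y)/((2*y)) = (2*y)*(1/(2*y)) = 1)
g(U) = -4 + U (g(U) = -4 + 1*U = -4 + U)
(g(-15) + 202)*L(4) = ((-4 - 15) + 202)*(2 + 4) = (-19 + 202)*6 = 183*6 = 1098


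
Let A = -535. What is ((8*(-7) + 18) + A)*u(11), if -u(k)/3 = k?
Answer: 18909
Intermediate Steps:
u(k) = -3*k
((8*(-7) + 18) + A)*u(11) = ((8*(-7) + 18) - 535)*(-3*11) = ((-56 + 18) - 535)*(-33) = (-38 - 535)*(-33) = -573*(-33) = 18909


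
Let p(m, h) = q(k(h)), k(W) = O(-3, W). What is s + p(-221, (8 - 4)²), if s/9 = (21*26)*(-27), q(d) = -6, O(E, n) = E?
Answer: -132684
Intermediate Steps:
k(W) = -3
p(m, h) = -6
s = -132678 (s = 9*((21*26)*(-27)) = 9*(546*(-27)) = 9*(-14742) = -132678)
s + p(-221, (8 - 4)²) = -132678 - 6 = -132684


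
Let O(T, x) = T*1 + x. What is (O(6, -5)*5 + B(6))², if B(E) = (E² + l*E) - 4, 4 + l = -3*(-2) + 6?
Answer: 7225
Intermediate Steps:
O(T, x) = T + x
l = 8 (l = -4 + (-3*(-2) + 6) = -4 + (6 + 6) = -4 + 12 = 8)
B(E) = -4 + E² + 8*E (B(E) = (E² + 8*E) - 4 = -4 + E² + 8*E)
(O(6, -5)*5 + B(6))² = ((6 - 5)*5 + (-4 + 6² + 8*6))² = (1*5 + (-4 + 36 + 48))² = (5 + 80)² = 85² = 7225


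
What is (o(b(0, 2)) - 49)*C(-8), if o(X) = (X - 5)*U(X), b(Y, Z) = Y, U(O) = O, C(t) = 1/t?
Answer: 49/8 ≈ 6.1250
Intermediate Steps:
o(X) = X*(-5 + X) (o(X) = (X - 5)*X = (-5 + X)*X = X*(-5 + X))
(o(b(0, 2)) - 49)*C(-8) = (0*(-5 + 0) - 49)/(-8) = (0*(-5) - 49)*(-⅛) = (0 - 49)*(-⅛) = -49*(-⅛) = 49/8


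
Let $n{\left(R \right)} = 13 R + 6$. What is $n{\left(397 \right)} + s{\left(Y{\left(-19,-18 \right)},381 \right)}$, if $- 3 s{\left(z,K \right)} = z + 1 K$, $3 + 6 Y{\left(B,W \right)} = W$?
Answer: $\frac{30247}{6} \approx 5041.2$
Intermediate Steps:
$Y{\left(B,W \right)} = - \frac{1}{2} + \frac{W}{6}$
$s{\left(z,K \right)} = - \frac{K}{3} - \frac{z}{3}$ ($s{\left(z,K \right)} = - \frac{z + 1 K}{3} = - \frac{z + K}{3} = - \frac{K + z}{3} = - \frac{K}{3} - \frac{z}{3}$)
$n{\left(R \right)} = 6 + 13 R$
$n{\left(397 \right)} + s{\left(Y{\left(-19,-18 \right)},381 \right)} = \left(6 + 13 \cdot 397\right) - \left(127 + \frac{- \frac{1}{2} + \frac{1}{6} \left(-18\right)}{3}\right) = \left(6 + 5161\right) - \left(127 + \frac{- \frac{1}{2} - 3}{3}\right) = 5167 - \frac{755}{6} = \frac{30247}{6}$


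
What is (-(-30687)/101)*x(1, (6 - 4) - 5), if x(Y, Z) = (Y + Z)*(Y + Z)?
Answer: 122748/101 ≈ 1215.3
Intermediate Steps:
x(Y, Z) = (Y + Z)²
(-(-30687)/101)*x(1, (6 - 4) - 5) = (-(-30687)/101)*(1 + ((6 - 4) - 5))² = (-(-30687)/101)*(1 + (2 - 5))² = (-159*(-193/101))*(1 - 3)² = (30687/101)*(-2)² = (30687/101)*4 = 122748/101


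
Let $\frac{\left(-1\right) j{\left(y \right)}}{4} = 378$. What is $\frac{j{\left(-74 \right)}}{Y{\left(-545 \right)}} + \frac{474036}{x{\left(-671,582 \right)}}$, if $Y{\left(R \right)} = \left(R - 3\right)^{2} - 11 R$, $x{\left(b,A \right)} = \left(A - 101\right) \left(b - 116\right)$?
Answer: $- \frac{20824159404}{16564081079} \approx -1.2572$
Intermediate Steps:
$j{\left(y \right)} = -1512$ ($j{\left(y \right)} = \left(-4\right) 378 = -1512$)
$x{\left(b,A \right)} = \left(-116 + b\right) \left(-101 + A\right)$ ($x{\left(b,A \right)} = \left(-101 + A\right) \left(-116 + b\right) = \left(-116 + b\right) \left(-101 + A\right)$)
$Y{\left(R \right)} = \left(-3 + R\right)^{2} - 11 R$
$\frac{j{\left(-74 \right)}}{Y{\left(-545 \right)}} + \frac{474036}{x{\left(-671,582 \right)}} = - \frac{1512}{\left(-3 - 545\right)^{2} - -5995} + \frac{474036}{11716 - 67512 - -67771 + 582 \left(-671\right)} = - \frac{1512}{\left(-548\right)^{2} + 5995} + \frac{474036}{11716 - 67512 + 67771 - 390522} = - \frac{1512}{300304 + 5995} + \frac{474036}{-378547} = - \frac{1512}{306299} + 474036 \left(- \frac{1}{378547}\right) = \left(-1512\right) \frac{1}{306299} - \frac{474036}{378547} = - \frac{216}{43757} - \frac{474036}{378547} = - \frac{20824159404}{16564081079}$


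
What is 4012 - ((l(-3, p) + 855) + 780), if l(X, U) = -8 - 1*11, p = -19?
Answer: 2396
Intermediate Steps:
l(X, U) = -19 (l(X, U) = -8 - 11 = -19)
4012 - ((l(-3, p) + 855) + 780) = 4012 - ((-19 + 855) + 780) = 4012 - (836 + 780) = 4012 - 1*1616 = 4012 - 1616 = 2396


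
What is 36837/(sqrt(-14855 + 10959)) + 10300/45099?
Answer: 10300/45099 - 36837*I*sqrt(974)/1948 ≈ 0.22839 - 590.17*I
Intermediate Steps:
36837/(sqrt(-14855 + 10959)) + 10300/45099 = 36837/(sqrt(-3896)) + 10300*(1/45099) = 36837/((2*I*sqrt(974))) + 10300/45099 = 36837*(-I*sqrt(974)/1948) + 10300/45099 = -36837*I*sqrt(974)/1948 + 10300/45099 = 10300/45099 - 36837*I*sqrt(974)/1948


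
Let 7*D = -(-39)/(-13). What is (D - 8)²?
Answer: 3481/49 ≈ 71.041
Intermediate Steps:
D = -3/7 (D = (-(-39)/(-13))/7 = (-(-39)*(-1)/13)/7 = (-1*3)/7 = (⅐)*(-3) = -3/7 ≈ -0.42857)
(D - 8)² = (-3/7 - 8)² = (-59/7)² = 3481/49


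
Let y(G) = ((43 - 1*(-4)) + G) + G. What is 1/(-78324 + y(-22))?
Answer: -1/78321 ≈ -1.2768e-5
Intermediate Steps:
y(G) = 47 + 2*G (y(G) = ((43 + 4) + G) + G = (47 + G) + G = 47 + 2*G)
1/(-78324 + y(-22)) = 1/(-78324 + (47 + 2*(-22))) = 1/(-78324 + (47 - 44)) = 1/(-78324 + 3) = 1/(-78321) = -1/78321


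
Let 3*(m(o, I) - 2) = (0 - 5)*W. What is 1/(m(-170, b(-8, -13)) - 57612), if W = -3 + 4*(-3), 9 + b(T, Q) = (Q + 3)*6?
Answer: -1/57585 ≈ -1.7366e-5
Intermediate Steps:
b(T, Q) = 9 + 6*Q (b(T, Q) = -9 + (Q + 3)*6 = -9 + (3 + Q)*6 = -9 + (18 + 6*Q) = 9 + 6*Q)
W = -15 (W = -3 - 12 = -15)
m(o, I) = 27 (m(o, I) = 2 + ((0 - 5)*(-15))/3 = 2 + (-5*(-15))/3 = 2 + (⅓)*75 = 2 + 25 = 27)
1/(m(-170, b(-8, -13)) - 57612) = 1/(27 - 57612) = 1/(-57585) = -1/57585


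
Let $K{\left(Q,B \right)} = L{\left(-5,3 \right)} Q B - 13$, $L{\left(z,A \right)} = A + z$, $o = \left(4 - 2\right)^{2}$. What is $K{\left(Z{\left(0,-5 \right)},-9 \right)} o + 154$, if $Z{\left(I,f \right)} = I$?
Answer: $102$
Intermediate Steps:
$o = 4$ ($o = 2^{2} = 4$)
$K{\left(Q,B \right)} = -13 - 2 B Q$ ($K{\left(Q,B \right)} = \left(3 - 5\right) Q B - 13 = - 2 Q B - 13 = - 2 B Q - 13 = -13 - 2 B Q$)
$K{\left(Z{\left(0,-5 \right)},-9 \right)} o + 154 = \left(-13 - \left(-18\right) 0\right) 4 + 154 = \left(-13 + 0\right) 4 + 154 = \left(-13\right) 4 + 154 = -52 + 154 = 102$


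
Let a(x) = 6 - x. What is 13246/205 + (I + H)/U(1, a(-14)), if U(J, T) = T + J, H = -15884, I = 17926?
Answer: 696776/4305 ≈ 161.85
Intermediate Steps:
U(J, T) = J + T
13246/205 + (I + H)/U(1, a(-14)) = 13246/205 + (17926 - 15884)/(1 + (6 - 1*(-14))) = 13246*(1/205) + 2042/(1 + (6 + 14)) = 13246/205 + 2042/(1 + 20) = 13246/205 + 2042/21 = 696776/4305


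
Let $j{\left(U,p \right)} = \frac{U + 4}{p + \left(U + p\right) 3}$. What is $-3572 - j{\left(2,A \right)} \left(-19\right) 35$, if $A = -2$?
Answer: $-5567$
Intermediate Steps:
$j{\left(U,p \right)} = \frac{4 + U}{3 U + 4 p}$ ($j{\left(U,p \right)} = \frac{4 + U}{p + \left(3 U + 3 p\right)} = \frac{4 + U}{3 U + 4 p}$)
$-3572 - j{\left(2,A \right)} \left(-19\right) 35 = -3572 - \frac{4 + 2}{3 \cdot 2 + 4 \left(-2\right)} \left(-19\right) 35 = -3572 - \frac{1}{6 - 8} \cdot 6 \left(-19\right) 35 = -3572 - \frac{1}{-2} \cdot 6 \left(-19\right) 35 = -3572 - \left(- \frac{1}{2}\right) 6 \left(-19\right) 35 = -3572 - \left(-3\right) \left(-19\right) 35 = -3572 - 57 \cdot 35 = -3572 - 1995 = -5567$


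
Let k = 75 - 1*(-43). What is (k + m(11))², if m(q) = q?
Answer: 16641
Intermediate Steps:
k = 118 (k = 75 + 43 = 118)
(k + m(11))² = (118 + 11)² = 129² = 16641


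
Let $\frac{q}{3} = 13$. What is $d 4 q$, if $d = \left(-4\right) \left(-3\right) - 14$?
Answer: $-312$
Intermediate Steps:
$q = 39$ ($q = 3 \cdot 13 = 39$)
$d = -2$ ($d = 12 - 14 = -2$)
$d 4 q = - 2 \cdot 4 \cdot 39 = \left(-2\right) 156 = -312$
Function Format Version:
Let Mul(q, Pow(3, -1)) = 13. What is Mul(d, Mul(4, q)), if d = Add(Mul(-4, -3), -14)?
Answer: -312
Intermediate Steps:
q = 39 (q = Mul(3, 13) = 39)
d = -2 (d = Add(12, -14) = -2)
Mul(d, Mul(4, q)) = Mul(-2, Mul(4, 39)) = Mul(-2, 156) = -312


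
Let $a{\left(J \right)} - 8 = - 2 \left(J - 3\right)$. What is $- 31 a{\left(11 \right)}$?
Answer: $248$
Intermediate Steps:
$a{\left(J \right)} = 14 - 2 J$ ($a{\left(J \right)} = 8 - 2 \left(J - 3\right) = 8 - 2 \left(-3 + J\right) = 8 - \left(-6 + 2 J\right) = 14 - 2 J$)
$- 31 a{\left(11 \right)} = - 31 \left(14 - 22\right) = \left(-31\right) \left(-8\right) = 248$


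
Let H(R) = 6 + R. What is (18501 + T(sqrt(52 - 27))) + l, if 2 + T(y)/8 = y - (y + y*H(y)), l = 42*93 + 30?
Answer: 21981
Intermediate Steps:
l = 3936 (l = 3906 + 30 = 3936)
T(y) = -16 - 8*y*(6 + y) (T(y) = -16 + 8*(y - (y + y*(6 + y))) = -16 + 8*(y + (-y - y*(6 + y))) = -16 + 8*(-y*(6 + y)) = -16 - 8*y*(6 + y))
(18501 + T(sqrt(52 - 27))) + l = (18501 + (-16 - 8*sqrt(52 - 27)*(6 + sqrt(52 - 27)))) + 3936 = (18501 + (-16 - 8*sqrt(25)*(6 + sqrt(25)))) + 3936 = (18501 + (-16 - 8*5*(6 + 5))) + 3936 = (18501 + (-16 - 8*5*11)) + 3936 = (18501 + (-16 - 440)) + 3936 = (18501 - 456) + 3936 = 18045 + 3936 = 21981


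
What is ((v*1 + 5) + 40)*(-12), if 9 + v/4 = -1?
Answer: -60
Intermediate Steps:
v = -40 (v = -36 + 4*(-1) = -36 - 4 = -40)
((v*1 + 5) + 40)*(-12) = ((-40*1 + 5) + 40)*(-12) = ((-40 + 5) + 40)*(-12) = (-35 + 40)*(-12) = 5*(-12) = -60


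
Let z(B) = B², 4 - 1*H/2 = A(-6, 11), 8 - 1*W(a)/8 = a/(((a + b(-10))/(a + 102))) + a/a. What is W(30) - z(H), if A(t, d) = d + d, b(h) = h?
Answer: -2824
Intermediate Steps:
W(a) = 56 - 8*a*(102 + a)/(-10 + a) (W(a) = 64 - 8*(a/(((a - 10)/(a + 102))) + a/a) = 64 - 8*(a/(((-10 + a)/(102 + a))) + 1) = 64 - 8*(a*((102 + a)/(-10 + a)) + 1) = 64 - 8*(a*(102 + a)/(-10 + a) + 1) = 64 - 8*(1 + a*(102 + a)/(-10 + a)) = 64 + (-8 - 8*a*(102 + a)/(-10 + a)) = 56 - 8*a*(102 + a)/(-10 + a))
A(t, d) = 2*d
H = -36 (H = 8 - 4*11 = 8 - 2*22 = 8 - 44 = -36)
W(30) - z(H) = 8*(-70 - 1*30² - 95*30)/(-10 + 30) - 1*(-36)² = 8*(-70 - 1*900 - 2850)/20 - 1*1296 = 8*(1/20)*(-70 - 900 - 2850) - 1296 = 8*(1/20)*(-3820) - 1296 = -1528 - 1296 = -2824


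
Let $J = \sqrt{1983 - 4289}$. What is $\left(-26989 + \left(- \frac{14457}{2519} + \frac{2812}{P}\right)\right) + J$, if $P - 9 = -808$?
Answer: $- \frac{54338882080}{2012681} + i \sqrt{2306} \approx -26998.0 + 48.021 i$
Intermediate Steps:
$P = -799$ ($P = 9 - 808 = -799$)
$J = i \sqrt{2306}$ ($J = \sqrt{-2306} = i \sqrt{2306} \approx 48.021 i$)
$\left(-26989 + \left(- \frac{14457}{2519} + \frac{2812}{P}\right)\right) + J = \left(-26989 + \left(- \frac{14457}{2519} + \frac{2812}{-799}\right)\right) + i \sqrt{2306} = \left(-26989 + \left(\left(-14457\right) \frac{1}{2519} + 2812 \left(- \frac{1}{799}\right)\right)\right) + i \sqrt{2306} = \left(-26989 - \frac{18634571}{2012681}\right) + i \sqrt{2306} = - \frac{54338882080}{2012681} + i \sqrt{2306}$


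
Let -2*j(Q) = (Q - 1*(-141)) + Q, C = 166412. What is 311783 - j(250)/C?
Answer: 103768865833/332824 ≈ 3.1178e+5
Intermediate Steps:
j(Q) = -141/2 - Q (j(Q) = -((Q - 1*(-141)) + Q)/2 = -((Q + 141) + Q)/2 = -((141 + Q) + Q)/2 = -(141 + 2*Q)/2 = -141/2 - Q)
311783 - j(250)/C = 311783 - (-141/2 - 1*250)/166412 = 311783 - (-141/2 - 250)/166412 = 311783 - (-641)/(2*166412) = 311783 - 1*(-641/332824) = 311783 + 641/332824 = 103768865833/332824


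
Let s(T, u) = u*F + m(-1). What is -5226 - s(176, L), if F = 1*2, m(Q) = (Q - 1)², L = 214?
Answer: -5658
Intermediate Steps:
m(Q) = (-1 + Q)²
F = 2
s(T, u) = 4 + 2*u (s(T, u) = u*2 + (-1 - 1)² = 2*u + (-2)² = 2*u + 4 = 4 + 2*u)
-5226 - s(176, L) = -5226 - (4 + 2*214) = -5226 - (4 + 428) = -5226 - 1*432 = -5226 - 432 = -5658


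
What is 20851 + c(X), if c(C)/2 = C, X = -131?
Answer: 20589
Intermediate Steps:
c(C) = 2*C
20851 + c(X) = 20851 + 2*(-131) = 20851 - 262 = 20589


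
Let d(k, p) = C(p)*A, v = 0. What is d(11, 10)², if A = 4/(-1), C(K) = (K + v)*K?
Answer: 160000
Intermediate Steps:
C(K) = K² (C(K) = (K + 0)*K = K*K = K²)
A = -4 (A = 4*(-1) = -4)
d(k, p) = -4*p² (d(k, p) = p²*(-4) = -4*p²)
d(11, 10)² = (-4*10²)² = (-4*100)² = (-400)² = 160000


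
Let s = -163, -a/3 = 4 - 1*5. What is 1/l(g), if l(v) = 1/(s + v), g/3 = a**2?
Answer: -136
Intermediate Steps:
a = 3 (a = -3*(4 - 1*5) = -3*(4 - 5) = -3*(-1) = 3)
g = 27 (g = 3*3**2 = 3*9 = 27)
l(v) = 1/(-163 + v)
1/l(g) = 1/(1/(-163 + 27)) = 1/(1/(-136)) = 1/(-1/136) = -136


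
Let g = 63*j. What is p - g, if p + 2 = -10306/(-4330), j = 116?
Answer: -15820997/2165 ≈ -7307.6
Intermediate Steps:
p = 823/2165 (p = -2 - 10306/(-4330) = -2 - 10306*(-1/4330) = -2 + 5153/2165 = 823/2165 ≈ 0.38014)
g = 7308 (g = 63*116 = 7308)
p - g = 823/2165 - 1*7308 = 823/2165 - 7308 = -15820997/2165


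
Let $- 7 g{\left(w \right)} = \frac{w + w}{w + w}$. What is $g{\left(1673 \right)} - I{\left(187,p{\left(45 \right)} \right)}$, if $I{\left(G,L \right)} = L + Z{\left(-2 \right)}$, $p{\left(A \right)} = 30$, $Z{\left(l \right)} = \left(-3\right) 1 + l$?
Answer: $- \frac{176}{7} \approx -25.143$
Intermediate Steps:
$Z{\left(l \right)} = -3 + l$
$g{\left(w \right)} = - \frac{1}{7}$ ($g{\left(w \right)} = - \frac{\left(w + w\right) \frac{1}{w + w}}{7} = - \frac{2 w \frac{1}{2 w}}{7} = \left(- \frac{1}{7}\right) 1 = - \frac{1}{7}$)
$I{\left(G,L \right)} = -5 + L$ ($I{\left(G,L \right)} = L - 5 = -5 + L$)
$g{\left(1673 \right)} - I{\left(187,p{\left(45 \right)} \right)} = - \frac{1}{7} - \left(-5 + 30\right) = - \frac{1}{7} - 25 = - \frac{176}{7}$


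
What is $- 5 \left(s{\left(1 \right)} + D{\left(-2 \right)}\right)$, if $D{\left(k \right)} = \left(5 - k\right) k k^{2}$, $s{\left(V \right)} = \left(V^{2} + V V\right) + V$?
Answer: $265$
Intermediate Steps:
$s{\left(V \right)} = V + 2 V^{2}$ ($s{\left(V \right)} = \left(V^{2} + V^{2}\right) + V = 2 V^{2} + V = V + 2 V^{2}$)
$D{\left(k \right)} = k^{3} \left(5 - k\right)$ ($D{\left(k \right)} = k \left(5 - k\right) k^{2} = k^{3} \left(5 - k\right)$)
$- 5 \left(s{\left(1 \right)} + D{\left(-2 \right)}\right) = - 5 \left(1 \left(1 + 2 \cdot 1\right) + \left(-2\right)^{3} \left(5 - -2\right)\right) = - 5 \left(1 \left(1 + 2\right) - 8 \left(5 + 2\right)\right) = - 5 \left(1 \cdot 3 - 56\right) = - 5 \left(3 - 56\right) = \left(-5\right) \left(-53\right) = 265$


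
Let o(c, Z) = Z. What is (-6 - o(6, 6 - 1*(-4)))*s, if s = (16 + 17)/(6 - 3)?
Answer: -176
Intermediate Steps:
s = 11 (s = 33/3 = 33*(1/3) = 11)
(-6 - o(6, 6 - 1*(-4)))*s = (-6 - (6 - 1*(-4)))*11 = (-6 - (6 + 4))*11 = (-6 - 1*10)*11 = (-6 - 10)*11 = -16*11 = -176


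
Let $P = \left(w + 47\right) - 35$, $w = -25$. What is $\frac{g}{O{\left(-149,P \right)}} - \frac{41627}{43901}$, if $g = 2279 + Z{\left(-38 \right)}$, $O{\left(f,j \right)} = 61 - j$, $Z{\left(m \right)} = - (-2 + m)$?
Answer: $\frac{98726021}{3248674} \approx 30.39$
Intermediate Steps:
$P = -13$ ($P = \left(-25 + 47\right) - 35 = 22 - 35 = -13$)
$Z{\left(m \right)} = 2 - m$
$g = 2319$ ($g = 2279 + \left(2 - -38\right) = 2279 + \left(2 + 38\right) = 2279 + 40 = 2319$)
$\frac{g}{O{\left(-149,P \right)}} - \frac{41627}{43901} = \frac{2319}{61 - -13} - \frac{41627}{43901} = \frac{2319}{61 + 13} - \frac{41627}{43901} = \frac{2319}{74} - \frac{41627}{43901} = \frac{98726021}{3248674}$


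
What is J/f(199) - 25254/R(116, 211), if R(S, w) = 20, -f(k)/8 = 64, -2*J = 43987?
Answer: -6245089/5120 ≈ -1219.7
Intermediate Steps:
J = -43987/2 (J = -1/2*43987 = -43987/2 ≈ -21994.)
f(k) = -512 (f(k) = -8*64 = -512)
J/f(199) - 25254/R(116, 211) = -43987/2/(-512) - 25254/20 = -43987/2*(-1/512) - 25254*1/20 = 43987/1024 - 12627/10 = -6245089/5120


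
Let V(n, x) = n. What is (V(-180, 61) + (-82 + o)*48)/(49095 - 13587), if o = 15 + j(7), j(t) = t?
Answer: -255/2959 ≈ -0.086178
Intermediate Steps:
o = 22 (o = 15 + 7 = 22)
(V(-180, 61) + (-82 + o)*48)/(49095 - 13587) = (-180 + (-82 + 22)*48)/(49095 - 13587) = (-180 - 60*48)/35508 = (-180 - 2880)*(1/35508) = -3060*1/35508 = -255/2959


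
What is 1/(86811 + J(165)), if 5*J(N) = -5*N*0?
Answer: 1/86811 ≈ 1.1519e-5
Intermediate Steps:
J(N) = 0 (J(N) = (-5*N*0)/5 = (1/5)*0 = 0)
1/(86811 + J(165)) = 1/(86811 + 0) = 1/86811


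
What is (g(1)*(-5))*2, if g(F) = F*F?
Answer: -10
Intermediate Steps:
g(F) = F²
(g(1)*(-5))*2 = (1²*(-5))*2 = (1*(-5))*2 = -5*2 = -10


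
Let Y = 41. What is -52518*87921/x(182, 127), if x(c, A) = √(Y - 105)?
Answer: 2308717539*I/4 ≈ 5.7718e+8*I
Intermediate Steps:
x(c, A) = 8*I (x(c, A) = √(41 - 105) = √(-64) = 8*I)
-52518*87921/x(182, 127) = -52518*(-87921*I/8) = -(-2308717539)*I/4 = 2308717539*I/4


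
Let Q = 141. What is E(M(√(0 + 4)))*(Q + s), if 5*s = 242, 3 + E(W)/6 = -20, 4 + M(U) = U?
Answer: -130686/5 ≈ -26137.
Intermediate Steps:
M(U) = -4 + U
E(W) = -138 (E(W) = -18 + 6*(-20) = -18 - 120 = -138)
s = 242/5 (s = (⅕)*242 = 242/5 ≈ 48.400)
E(M(√(0 + 4)))*(Q + s) = -138*(141 + 242/5) = -138*947/5 = -130686/5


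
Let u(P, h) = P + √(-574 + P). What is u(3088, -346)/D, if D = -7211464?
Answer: -386/901433 - √2514/7211464 ≈ -0.00043516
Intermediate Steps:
u(3088, -346)/D = (3088 + √(-574 + 3088))/(-7211464) = (3088 + √2514)*(-1/7211464) = -386/901433 - √2514/7211464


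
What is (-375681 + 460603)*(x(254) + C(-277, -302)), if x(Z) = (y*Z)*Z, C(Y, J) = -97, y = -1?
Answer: -5487065186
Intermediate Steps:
x(Z) = -Z² (x(Z) = (-Z)*Z = -Z²)
(-375681 + 460603)*(x(254) + C(-277, -302)) = (-375681 + 460603)*(-1*254² - 97) = 84922*(-1*64516 - 97) = 84922*(-64516 - 97) = 84922*(-64613) = -5487065186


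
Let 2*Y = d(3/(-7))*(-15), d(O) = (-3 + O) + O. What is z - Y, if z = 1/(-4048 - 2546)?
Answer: -95378/3297 ≈ -28.929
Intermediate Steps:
d(O) = -3 + 2*O
z = -1/6594 (z = 1/(-6594) = -1/6594 ≈ -0.00015165)
Y = 405/14 (Y = ((-3 + 2*(3/(-7)))*(-15))/2 = ((-3 + 2*(3*(-⅐)))*(-15))/2 = ((-3 + 2*(-3/7))*(-15))/2 = ((-3 - 6/7)*(-15))/2 = (-27/7*(-15))/2 = (½)*(405/7) = 405/14 ≈ 28.929)
z - Y = -1/6594 - 1*405/14 = -1/6594 - 405/14 = -95378/3297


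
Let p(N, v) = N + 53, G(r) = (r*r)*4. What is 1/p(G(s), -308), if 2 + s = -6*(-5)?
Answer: 1/3189 ≈ 0.00031358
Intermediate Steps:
s = 28 (s = -2 - 6*(-5) = -2 + 30 = 28)
G(r) = 4*r² (G(r) = r²*4 = 4*r²)
p(N, v) = 53 + N
1/p(G(s), -308) = 1/(53 + 4*28²) = 1/(53 + 4*784) = 1/(53 + 3136) = 1/3189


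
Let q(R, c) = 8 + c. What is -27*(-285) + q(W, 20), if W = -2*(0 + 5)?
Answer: 7723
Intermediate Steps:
W = -10 (W = -2*5 = -10)
-27*(-285) + q(W, 20) = -27*(-285) + (8 + 20) = 7695 + 28 = 7723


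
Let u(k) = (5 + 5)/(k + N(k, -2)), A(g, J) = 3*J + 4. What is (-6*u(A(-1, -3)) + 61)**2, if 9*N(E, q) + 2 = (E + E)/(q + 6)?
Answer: 625681/121 ≈ 5170.9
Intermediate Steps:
A(g, J) = 4 + 3*J
N(E, q) = -2/9 + 2*E/(9*(6 + q)) (N(E, q) = -2/9 + ((E + E)/(q + 6))/9 = -2/9 + ((2*E)/(6 + q))/9 = -2/9 + (2*E/(6 + q))/9 = -2/9 + 2*E/(9*(6 + q)))
u(k) = 10/(-2/9 + 19*k/18) (u(k) = (5 + 5)/(k + 2*(-6 + k - 1*(-2))/(9*(6 - 2))) = 10/(k + (2/9)*(-6 + k + 2)/4) = 10/(k + (2/9)*(1/4)*(-4 + k)) = 10/(k + (-2/9 + k/18)) = 10/(-2/9 + 19*k/18))
(-6*u(A(-1, -3)) + 61)**2 = (-1080/(-4 + 19*(4 + 3*(-3))) + 61)**2 = (-1080/(-4 + 19*(4 - 9)) + 61)**2 = (-1080/(-4 + 19*(-5)) + 61)**2 = (-1080/(-4 - 95) + 61)**2 = (-1080/(-99) + 61)**2 = (-1080*(-1)/99 + 61)**2 = (-6*(-20/11) + 61)**2 = (120/11 + 61)**2 = (791/11)**2 = 625681/121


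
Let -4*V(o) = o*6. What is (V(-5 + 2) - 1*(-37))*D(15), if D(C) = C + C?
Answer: 1245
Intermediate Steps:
V(o) = -3*o/2 (V(o) = -o*6/4 = -3*o/2)
D(C) = 2*C
(V(-5 + 2) - 1*(-37))*D(15) = (-3*(-5 + 2)/2 - 1*(-37))*(2*15) = (-3/2*(-3) + 37)*30 = (9/2 + 37)*30 = (83/2)*30 = 1245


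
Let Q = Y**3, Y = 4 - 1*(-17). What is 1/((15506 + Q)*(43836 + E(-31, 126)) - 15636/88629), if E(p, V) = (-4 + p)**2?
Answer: 29543/32970749820129 ≈ 8.9604e-10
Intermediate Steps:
Y = 21 (Y = 4 + 17 = 21)
Q = 9261 (Q = 21**3 = 9261)
1/((15506 + Q)*(43836 + E(-31, 126)) - 15636/88629) = 1/((15506 + 9261)*(43836 + (-4 - 31)**2) - 15636/88629) = 1/(24767*(43836 + (-35)**2) - 15636*1/88629) = 1/(24767*(43836 + 1225) - 5212/29543) = 1/(24767*45061 - 5212/29543) = 1/(1116025787 - 5212/29543) = 1/(32970749820129/29543) = 29543/32970749820129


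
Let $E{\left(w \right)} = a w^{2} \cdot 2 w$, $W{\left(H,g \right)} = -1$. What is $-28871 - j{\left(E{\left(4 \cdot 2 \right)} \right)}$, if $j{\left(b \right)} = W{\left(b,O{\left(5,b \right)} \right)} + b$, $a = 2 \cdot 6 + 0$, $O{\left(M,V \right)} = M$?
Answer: $-41158$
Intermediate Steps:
$a = 12$ ($a = 12 + 0 = 12$)
$E{\left(w \right)} = 24 w^{3}$ ($E{\left(w \right)} = 12 w^{2} \cdot 2 w = 24 w^{2} w = 24 w^{3}$)
$j{\left(b \right)} = -1 + b$
$-28871 - j{\left(E{\left(4 \cdot 2 \right)} \right)} = -28871 - \left(-1 + 24 \left(4 \cdot 2\right)^{3}\right) = -28871 - \left(-1 + 24 \cdot 8^{3}\right) = -28871 - \left(-1 + 24 \cdot 512\right) = -28871 - \left(-1 + 12288\right) = -28871 - 12287 = -41158$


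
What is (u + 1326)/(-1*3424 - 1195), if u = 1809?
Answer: -3135/4619 ≈ -0.67872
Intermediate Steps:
(u + 1326)/(-1*3424 - 1195) = (1809 + 1326)/(-1*3424 - 1195) = 3135/(-3424 - 1195) = 3135/(-4619) = 3135*(-1/4619) = -3135/4619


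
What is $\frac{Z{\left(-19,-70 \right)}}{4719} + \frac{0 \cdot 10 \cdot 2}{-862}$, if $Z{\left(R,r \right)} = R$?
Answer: $- \frac{19}{4719} \approx -0.0040263$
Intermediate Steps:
$\frac{Z{\left(-19,-70 \right)}}{4719} + \frac{0 \cdot 10 \cdot 2}{-862} = - \frac{19}{4719} + \frac{0 \cdot 10 \cdot 2}{-862} = \left(-19\right) \frac{1}{4719} + 0 \cdot 2 \left(- \frac{1}{862}\right) = - \frac{19}{4719} + 0 \left(- \frac{1}{862}\right) = - \frac{19}{4719} + 0 = - \frac{19}{4719}$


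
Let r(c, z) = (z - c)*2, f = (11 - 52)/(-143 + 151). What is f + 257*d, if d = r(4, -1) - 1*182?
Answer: -394793/8 ≈ -49349.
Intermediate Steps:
f = -41/8 ≈ -5.1250
r(c, z) = -2*c + 2*z
d = -192 (d = (-2*4 + 2*(-1)) - 1*182 = (-8 - 2) - 182 = -10 - 182 = -192)
f + 257*d = -41/8 + 257*(-192) = -41/8 - 49344 = -394793/8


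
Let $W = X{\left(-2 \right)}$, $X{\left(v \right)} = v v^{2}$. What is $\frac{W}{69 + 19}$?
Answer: $- \frac{1}{11} \approx -0.090909$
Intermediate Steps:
$X{\left(v \right)} = v^{3}$
$W = -8$ ($W = \left(-2\right)^{3} = -8$)
$\frac{W}{69 + 19} = \frac{1}{69 + 19} \left(-8\right) = \frac{1}{88} \left(-8\right) = - \frac{1}{11}$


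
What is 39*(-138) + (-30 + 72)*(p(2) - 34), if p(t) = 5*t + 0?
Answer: -6390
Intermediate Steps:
p(t) = 5*t
39*(-138) + (-30 + 72)*(p(2) - 34) = 39*(-138) + (-30 + 72)*(5*2 - 34) = -5382 + 42*(10 - 34) = -5382 + 42*(-24) = -5382 - 1008 = -6390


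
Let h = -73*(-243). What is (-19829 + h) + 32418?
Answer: 30328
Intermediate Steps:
h = 17739
(-19829 + h) + 32418 = (-19829 + 17739) + 32418 = -2090 + 32418 = 30328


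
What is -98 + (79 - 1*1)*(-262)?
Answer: -20534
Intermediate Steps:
-98 + (79 - 1*1)*(-262) = -98 + (79 - 1)*(-262) = -98 + 78*(-262) = -98 - 20436 = -20534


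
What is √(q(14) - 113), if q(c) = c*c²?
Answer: √2631 ≈ 51.293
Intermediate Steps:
q(c) = c³
√(q(14) - 113) = √(14³ - 113) = √(2744 - 113) = √2631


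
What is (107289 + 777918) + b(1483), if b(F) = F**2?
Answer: 3084496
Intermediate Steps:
(107289 + 777918) + b(1483) = (107289 + 777918) + 1483**2 = 885207 + 2199289 = 3084496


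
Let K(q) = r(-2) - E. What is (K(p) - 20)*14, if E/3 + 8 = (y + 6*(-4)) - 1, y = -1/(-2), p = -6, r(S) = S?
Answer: 1057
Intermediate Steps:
y = 1/2 (y = -1*(-1/2) = 1/2 ≈ 0.50000)
E = -195/2 (E = -24 + 3*((1/2 + 6*(-4)) - 1) = -24 + 3*((1/2 - 24) - 1) = -24 + 3*(-47/2 - 1) = -24 + 3*(-49/2) = -24 - 147/2 = -195/2 ≈ -97.500)
K(q) = 191/2 (K(q) = -2 - 1*(-195/2) = -2 + 195/2 = 191/2)
(K(p) - 20)*14 = (191/2 - 20)*14 = (151/2)*14 = 1057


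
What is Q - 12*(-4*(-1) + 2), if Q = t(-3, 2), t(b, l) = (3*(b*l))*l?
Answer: -108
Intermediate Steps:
t(b, l) = 3*b*l² (t(b, l) = (3*b*l)*l = 3*b*l²)
Q = -36 (Q = 3*(-3)*2² = 3*(-3)*4 = -36)
Q - 12*(-4*(-1) + 2) = -36 - 12*(-4*(-1) + 2) = -36 - 12*(4 + 2) = -36 - 12*6 = -36 - 72 = -108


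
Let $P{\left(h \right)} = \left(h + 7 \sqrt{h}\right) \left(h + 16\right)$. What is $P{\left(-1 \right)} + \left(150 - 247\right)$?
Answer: $-112 + 105 i \approx -112.0 + 105.0 i$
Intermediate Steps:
$P{\left(h \right)} = \left(16 + h\right) \left(h + 7 \sqrt{h}\right)$ ($P{\left(h \right)} = \left(h + 7 \sqrt{h}\right) \left(16 + h\right) = \left(16 + h\right) \left(h + 7 \sqrt{h}\right)$)
$P{\left(-1 \right)} + \left(150 - 247\right) = \left(\left(-1\right)^{2} + 7 \left(-1\right)^{\frac{3}{2}} + 16 \left(-1\right) + 112 \sqrt{-1}\right) + \left(150 - 247\right) = \left(1 + 7 \left(- i\right) - 16 + 112 i\right) + \left(150 - 247\right) = \left(1 - 7 i - 16 + 112 i\right) - 97 = \left(-15 + 105 i\right) - 97 = -112 + 105 i$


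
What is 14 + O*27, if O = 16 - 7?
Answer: 257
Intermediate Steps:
O = 9
14 + O*27 = 14 + 9*27 = 14 + 243 = 257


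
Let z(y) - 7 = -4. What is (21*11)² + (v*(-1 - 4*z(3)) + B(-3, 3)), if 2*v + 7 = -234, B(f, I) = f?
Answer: 109849/2 ≈ 54925.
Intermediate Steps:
v = -241/2 (v = -7/2 + (½)*(-234) = -7/2 - 117 = -241/2 ≈ -120.50)
z(y) = 3 (z(y) = 7 - 4 = 3)
(21*11)² + (v*(-1 - 4*z(3)) + B(-3, 3)) = (21*11)² + (-241*(-1 - 4*3)/2 - 3) = 231² + (-241*(-1 - 12)/2 - 3) = 53361 + (-241/2*(-13) - 3) = 53361 + (3133/2 - 3) = 53361 + 3127/2 = 109849/2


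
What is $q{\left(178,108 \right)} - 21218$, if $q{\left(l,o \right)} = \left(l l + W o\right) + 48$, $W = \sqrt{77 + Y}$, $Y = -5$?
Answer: $10514 + 648 \sqrt{2} \approx 11430.0$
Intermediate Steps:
$W = 6 \sqrt{2}$ ($W = \sqrt{77 - 5} = \sqrt{72} = 6 \sqrt{2} \approx 8.4853$)
$q{\left(l,o \right)} = 48 + l^{2} + 6 o \sqrt{2}$ ($q{\left(l,o \right)} = \left(l l + 6 \sqrt{2} o\right) + 48 = \left(l^{2} + 6 o \sqrt{2}\right) + 48 = 48 + l^{2} + 6 o \sqrt{2}$)
$q{\left(178,108 \right)} - 21218 = \left(48 + 178^{2} + 6 \cdot 108 \sqrt{2}\right) - 21218 = \left(48 + 31684 + 648 \sqrt{2}\right) - 21218 = \left(31732 + 648 \sqrt{2}\right) - 21218 = 10514 + 648 \sqrt{2}$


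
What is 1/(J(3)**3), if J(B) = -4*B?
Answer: -1/1728 ≈ -0.00057870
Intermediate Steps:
1/(J(3)**3) = 1/((-4*3)**3) = 1/((-12)**3) = 1/(-1728) = -1/1728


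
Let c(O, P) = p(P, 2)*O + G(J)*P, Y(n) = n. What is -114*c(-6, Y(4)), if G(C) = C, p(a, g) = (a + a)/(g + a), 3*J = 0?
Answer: 912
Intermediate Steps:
J = 0 (J = (1/3)*0 = 0)
p(a, g) = 2*a/(a + g) (p(a, g) = (2*a)/(a + g) = 2*a/(a + g))
c(O, P) = 2*O*P/(2 + P) (c(O, P) = (2*P/(P + 2))*O + 0*P = (2*P/(2 + P))*O + 0 = 2*O*P/(2 + P) + 0 = 2*O*P/(2 + P))
-114*c(-6, Y(4)) = -228*(-6)*4/(2 + 4) = -228*(-6)*4/6 = -114*(-8) = 912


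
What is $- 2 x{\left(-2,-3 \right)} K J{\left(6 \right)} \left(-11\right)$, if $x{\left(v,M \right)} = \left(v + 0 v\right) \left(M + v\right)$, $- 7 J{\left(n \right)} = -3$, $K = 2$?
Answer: $\frac{1320}{7} \approx 188.57$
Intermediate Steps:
$J{\left(n \right)} = \frac{3}{7}$ ($J{\left(n \right)} = \left(- \frac{1}{7}\right) \left(-3\right) = \frac{3}{7}$)
$x{\left(v,M \right)} = v \left(M + v\right)$ ($x{\left(v,M \right)} = \left(v + 0\right) \left(M + v\right) = v \left(M + v\right)$)
$- 2 x{\left(-2,-3 \right)} K J{\left(6 \right)} \left(-11\right) = - 2 \left(- 2 \left(-3 - 2\right)\right) 2 \cdot \frac{3}{7} \left(-11\right) = - 2 \left(\left(-2\right) \left(-5\right)\right) 2 \cdot \frac{3}{7} \left(-11\right) = \left(-2\right) 10 \cdot 2 \cdot \frac{3}{7} \left(-11\right) = \left(-20\right) 2 \cdot \frac{3}{7} \left(-11\right) = \left(-40\right) \frac{3}{7} \left(-11\right) = \left(- \frac{120}{7}\right) \left(-11\right) = \frac{1320}{7}$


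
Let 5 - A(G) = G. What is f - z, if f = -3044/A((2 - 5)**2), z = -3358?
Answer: 4119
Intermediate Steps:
A(G) = 5 - G
f = 761 (f = -3044/(5 - (2 - 5)**2) = -3044/(5 - 1*(-3)**2) = -3044/(5 - 1*9) = -3044/(5 - 9) = -3044/(-4) = -3044*(-1/4) = 761)
f - z = 761 - 1*(-3358) = 761 + 3358 = 4119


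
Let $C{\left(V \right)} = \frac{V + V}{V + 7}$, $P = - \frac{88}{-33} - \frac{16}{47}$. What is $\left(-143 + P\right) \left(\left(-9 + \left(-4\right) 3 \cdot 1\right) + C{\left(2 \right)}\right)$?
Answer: $\frac{3669475}{1269} \approx 2891.6$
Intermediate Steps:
$P = \frac{328}{141}$ ($P = \left(-88\right) \left(- \frac{1}{33}\right) - \frac{16}{47} = \frac{8}{3} - \frac{16}{47} = \frac{328}{141} \approx 2.3262$)
$C{\left(V \right)} = \frac{2 V}{7 + V}$
$\left(-143 + P\right) \left(\left(-9 + \left(-4\right) 3 \cdot 1\right) + C{\left(2 \right)}\right) = \left(-143 + \frac{328}{141}\right) \left(\left(-9 + \left(-4\right) 3 \cdot 1\right) + 2 \cdot 2 \frac{1}{7 + 2}\right) = - \frac{19835 \left(\left(-9 - 12\right) + 2 \cdot 2 \cdot \frac{1}{9}\right)}{141} = - \frac{19835 \left(-21 + \frac{4}{9}\right)}{141} = \left(- \frac{19835}{141}\right) \left(- \frac{185}{9}\right) = \frac{3669475}{1269}$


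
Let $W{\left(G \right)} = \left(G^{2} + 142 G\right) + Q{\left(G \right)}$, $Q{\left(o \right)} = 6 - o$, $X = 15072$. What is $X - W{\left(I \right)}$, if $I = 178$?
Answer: $-41716$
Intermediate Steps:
$W{\left(G \right)} = 6 + G^{2} + 141 G$ ($W{\left(G \right)} = \left(G^{2} + 142 G\right) - \left(-6 + G\right) = 6 + G^{2} + 141 G$)
$X - W{\left(I \right)} = 15072 - \left(6 + 178^{2} + 141 \cdot 178\right) = 15072 - \left(6 + 31684 + 25098\right) = 15072 - 56788 = -41716$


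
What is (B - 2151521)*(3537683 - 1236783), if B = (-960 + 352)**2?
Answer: -4099874771300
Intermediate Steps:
B = 369664 (B = (-608)**2 = 369664)
(B - 2151521)*(3537683 - 1236783) = (369664 - 2151521)*(3537683 - 1236783) = -1781857*2300900 = -4099874771300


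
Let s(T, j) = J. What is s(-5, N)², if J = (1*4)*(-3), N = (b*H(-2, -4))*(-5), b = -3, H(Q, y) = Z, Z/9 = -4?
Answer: 144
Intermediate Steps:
Z = -36 (Z = 9*(-4) = -36)
H(Q, y) = -36
N = -540 (N = -3*(-36)*(-5) = 108*(-5) = -540)
J = -12 (J = 4*(-3) = -12)
s(T, j) = -12
s(-5, N)² = (-12)² = 144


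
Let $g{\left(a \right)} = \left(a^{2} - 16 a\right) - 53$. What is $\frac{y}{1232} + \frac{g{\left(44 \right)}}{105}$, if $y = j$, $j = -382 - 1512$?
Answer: $\frac{29849}{3080} \approx 9.6912$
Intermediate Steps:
$j = -1894$ ($j = -382 - 1512 = -1894$)
$y = -1894$
$g{\left(a \right)} = -53 + a^{2} - 16 a$
$\frac{y}{1232} + \frac{g{\left(44 \right)}}{105} = - \frac{1894}{1232} + \frac{-53 + 44^{2} - 704}{105} = \left(-1894\right) \frac{1}{1232} + \left(-53 + 1936 - 704\right) \frac{1}{105} = - \frac{947}{616} + 1179 \cdot \frac{1}{105} = - \frac{947}{616} + \frac{393}{35} = \frac{29849}{3080}$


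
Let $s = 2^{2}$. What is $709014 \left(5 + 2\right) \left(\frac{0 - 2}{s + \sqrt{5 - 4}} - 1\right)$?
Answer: $- \frac{34741686}{5} \approx -6.9483 \cdot 10^{6}$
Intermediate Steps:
$s = 4$
$709014 \left(5 + 2\right) \left(\frac{0 - 2}{s + \sqrt{5 - 4}} - 1\right) = 709014 \left(5 + 2\right) \left(\frac{0 - 2}{4 + \sqrt{5 - 4}} - 1\right) = 709014 \cdot 7 \left(- \frac{2}{4 + \sqrt{1}} - 1\right) = 709014 \cdot 7 \left(- \frac{2}{4 + 1} - 1\right) = 709014 \cdot 7 \left(- \frac{2}{5} - 1\right) = 709014 \cdot 7 \left(- \frac{7}{5}\right) = 709014 \left(- \frac{49}{5}\right) = - \frac{34741686}{5}$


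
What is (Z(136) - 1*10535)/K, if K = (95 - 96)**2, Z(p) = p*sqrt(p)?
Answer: -10535 + 272*sqrt(34) ≈ -8949.0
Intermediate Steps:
Z(p) = p**(3/2)
K = 1 (K = (-1)**2 = 1)
(Z(136) - 1*10535)/K = (136**(3/2) - 1*10535)/1 = (272*sqrt(34) - 10535)*1 = (-10535 + 272*sqrt(34))*1 = -10535 + 272*sqrt(34)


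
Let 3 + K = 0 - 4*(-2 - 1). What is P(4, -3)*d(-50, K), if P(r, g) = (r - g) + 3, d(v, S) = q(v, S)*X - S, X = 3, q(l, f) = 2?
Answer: -30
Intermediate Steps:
K = 9 (K = -3 + (0 - 4*(-2 - 1)) = -3 + (0 - 4*(-3)) = -3 + (0 + 12) = -3 + 12 = 9)
d(v, S) = 6 - S (d(v, S) = 2*3 - S = 6 - S)
P(r, g) = 3 + r - g
P(4, -3)*d(-50, K) = (3 + 4 - 1*(-3))*(6 - 1*9) = (3 + 4 + 3)*(6 - 9) = 10*(-3) = -30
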